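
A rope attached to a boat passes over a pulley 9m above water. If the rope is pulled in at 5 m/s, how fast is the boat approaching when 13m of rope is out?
65√22/44 ≈ 6.929 m/s

rope² = x² + 9²
x = √(13² - 9²) = 2√22
dx/dt = (rope/x) · d(rope)/dt = (13/(2√22)) · (-5) = -65√22/44 m/s
The boat approaches at 65√22/44 ≈ 6.929 m/s.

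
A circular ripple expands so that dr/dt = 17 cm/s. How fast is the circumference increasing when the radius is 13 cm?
34π cm/s

C = 2πr
dC/dt = 2π · dr/dt = 2π · 17 = 34π cm/s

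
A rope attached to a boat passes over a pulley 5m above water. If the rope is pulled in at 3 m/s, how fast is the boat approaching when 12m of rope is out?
36√119/119 ≈ 3.3 m/s

rope² = x² + 5²
x = √(12² - 5²) = √119
dx/dt = (rope/x) · d(rope)/dt = (12/√119) · (-3) = -36√119/119 m/s
The boat approaches at 36√119/119 ≈ 3.3 m/s.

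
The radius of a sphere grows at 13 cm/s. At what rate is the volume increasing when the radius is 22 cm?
25168π cm³/s

V = (4/3)πr³
dV/dt = dV/dr · dr/dt = 4πr² · 13
At r = 22: dV/dt = 25168π cm³/s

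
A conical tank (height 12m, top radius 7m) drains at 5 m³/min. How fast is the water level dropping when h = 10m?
36/(245π) ≈ 0.04677 m/min

r/h = 7/12, so r = (7/12)h
V = (1/3)πr²h = (1/3)π((7/12)h)²h = (49/432)πh³
dV/dh = (49/144)πh²
dh/dt = (dV/dt)/(dV/dh) = -5/((49/144)π·10²) = -36/(245π) m/min
The level is dropping at 36/(245π) ≈ 0.04677 m/min.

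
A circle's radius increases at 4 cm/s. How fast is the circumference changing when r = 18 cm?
8π cm/s

C = 2πr
dC/dt = 2π · dr/dt = 2π · 4 = 8π cm/s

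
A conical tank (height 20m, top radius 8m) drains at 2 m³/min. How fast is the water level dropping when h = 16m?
25/(512π) ≈ 0.01554 m/min

r/h = 8/20, so r = (2/5)h
V = (1/3)πr²h = (1/3)π((2/5)h)²h = (4/75)πh³
dV/dh = (4/25)πh²
dh/dt = (dV/dt)/(dV/dh) = -2/((4/25)π·16²) = -25/(512π) m/min
The level is dropping at 25/(512π) ≈ 0.01554 m/min.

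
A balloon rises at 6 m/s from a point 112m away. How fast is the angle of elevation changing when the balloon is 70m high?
0.038523 rad/s

tan(θ) = y/112
sec²(θ) · dθ/dt = (1/112) · dy/dt
dθ/dt = cos²(θ)/112 · 6 = 112/(112² + 70²) · 6
dθ/dt = 0.038523 rad/s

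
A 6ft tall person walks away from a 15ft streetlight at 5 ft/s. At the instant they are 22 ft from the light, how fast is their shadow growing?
10/3 ft/s

By similar triangles: 15/(x+s) = 6/s
Solving: s = 6x/9
ds/dt = 6/9 · dx/dt = 2/3 · 5 = 10/3 ft/s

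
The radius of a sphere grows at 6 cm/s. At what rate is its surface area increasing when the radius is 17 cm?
816π cm²/s

S = 4πr²
dS/dt = dS/dr · dr/dt = 8πr · 6
At r = 17: dS/dt = 816π cm²/s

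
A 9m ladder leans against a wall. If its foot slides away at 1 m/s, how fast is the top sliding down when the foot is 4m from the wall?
4√65/65 ≈ 0.4961 m/s

x² + y² = 9²
2x·dx/dt + 2y·dy/dt = 0
dy/dt = -x/y · dx/dt = -4/√65 · 1 = -4√65/65 m/s
The top is descending at 4√65/65 ≈ 0.4961 m/s.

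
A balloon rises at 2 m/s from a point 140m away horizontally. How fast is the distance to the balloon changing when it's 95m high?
38√1145/1145 ≈ 1.123 m/s

z² = 140² + y²
z = √(140² + 95²) = 5√1145
dz/dt = y/z · dy/dt = 95/(5√1145) · 2 = 38√1145/1145 ≈ 1.123 m/s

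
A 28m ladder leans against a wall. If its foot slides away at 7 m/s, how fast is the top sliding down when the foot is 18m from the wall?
63√115/115 ≈ 5.875 m/s

x² + y² = 28²
2x·dx/dt + 2y·dy/dt = 0
dy/dt = -x/y · dx/dt = -18/(2√115) · 7 = -63√115/115 m/s
The top is descending at 63√115/115 ≈ 5.875 m/s.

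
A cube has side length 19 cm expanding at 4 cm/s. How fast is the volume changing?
4332 cm³/s

V = s³
dV/dt = 3s² · ds/dt = 3·19²·4 = 4332 cm³/s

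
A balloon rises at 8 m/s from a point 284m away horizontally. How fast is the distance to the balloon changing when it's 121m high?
968√95297/95297 ≈ 3.136 m/s

z² = 284² + y²
z = √(284² + 121²) = √95297
dz/dt = y/z · dy/dt = 121/√95297 · 8 = 968√95297/95297 ≈ 3.136 m/s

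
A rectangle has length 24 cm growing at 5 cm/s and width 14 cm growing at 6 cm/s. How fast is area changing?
214 cm²/s

A = lw
dA/dt = w·dl/dt + l·dw/dt = 14·5 + 24·6 = 214 cm²/s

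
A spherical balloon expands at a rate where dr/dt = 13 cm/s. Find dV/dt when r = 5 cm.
1300π cm³/s

V = (4/3)πr³
dV/dt = dV/dr · dr/dt = 4πr² · 13
At r = 5: dV/dt = 1300π cm³/s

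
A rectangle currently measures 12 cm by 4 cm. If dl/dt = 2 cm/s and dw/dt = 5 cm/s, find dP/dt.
14 cm/s

P = 2(l + w)
dP/dt = 2(dl/dt + dw/dt) = 2(2 + 5) = 14 cm/s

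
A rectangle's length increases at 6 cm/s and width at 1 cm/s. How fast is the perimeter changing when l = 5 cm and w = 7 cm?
14 cm/s

P = 2(l + w)
dP/dt = 2(dl/dt + dw/dt) = 2(6 + 1) = 14 cm/s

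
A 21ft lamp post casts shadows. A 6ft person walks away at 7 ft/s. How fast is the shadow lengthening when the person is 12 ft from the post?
14/5 ft/s

By similar triangles: 21/(x+s) = 6/s
Solving: s = 6x/15
ds/dt = 6/15 · dx/dt = 2/5 · 7 = 14/5 ft/s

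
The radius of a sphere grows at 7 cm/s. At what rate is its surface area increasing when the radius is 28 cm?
1568π cm²/s

S = 4πr²
dS/dt = dS/dr · dr/dt = 8πr · 7
At r = 28: dS/dt = 1568π cm²/s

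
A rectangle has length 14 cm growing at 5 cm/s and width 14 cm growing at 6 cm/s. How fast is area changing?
154 cm²/s

A = lw
dA/dt = w·dl/dt + l·dw/dt = 14·5 + 14·6 = 154 cm²/s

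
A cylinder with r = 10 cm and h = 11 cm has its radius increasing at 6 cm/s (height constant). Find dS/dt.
372π cm²/s

S = 2πrh + 2πr² (lateral + bases)
dS/dt = (2πh + 4πr)·dr/dt = (2π·11 + 4π·10)·6
= 372π cm²/s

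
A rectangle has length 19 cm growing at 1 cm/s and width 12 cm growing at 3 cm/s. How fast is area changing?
69 cm²/s

A = lw
dA/dt = w·dl/dt + l·dw/dt = 12·1 + 19·3 = 69 cm²/s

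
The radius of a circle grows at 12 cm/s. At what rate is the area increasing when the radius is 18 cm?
432π cm²/s

A = πr²
dA/dt = 2πr · dr/dt = 2π(18)(12) = 432π cm²/s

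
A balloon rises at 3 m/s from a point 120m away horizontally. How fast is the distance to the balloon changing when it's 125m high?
75√1201/1201 ≈ 2.164 m/s

z² = 120² + y²
z = √(120² + 125²) = 5√1201
dz/dt = y/z · dy/dt = 125/(5√1201) · 3 = 75√1201/1201 ≈ 2.164 m/s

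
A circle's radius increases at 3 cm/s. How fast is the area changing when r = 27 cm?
162π cm²/s

A = πr²
dA/dt = 2πr · dr/dt = 2π(27)(3) = 162π cm²/s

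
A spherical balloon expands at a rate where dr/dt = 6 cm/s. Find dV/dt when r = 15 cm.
5400π cm³/s

V = (4/3)πr³
dV/dt = dV/dr · dr/dt = 4πr² · 6
At r = 15: dV/dt = 5400π cm³/s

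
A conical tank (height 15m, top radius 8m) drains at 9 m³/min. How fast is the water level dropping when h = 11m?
2025/(7744π) ≈ 0.08324 m/min

r/h = 8/15, so r = (8/15)h
V = (1/3)πr²h = (1/3)π((8/15)h)²h = (64/675)πh³
dV/dh = (64/225)πh²
dh/dt = (dV/dt)/(dV/dh) = -9/((64/225)π·11²) = -2025/(7744π) m/min
The level is dropping at 2025/(7744π) ≈ 0.08324 m/min.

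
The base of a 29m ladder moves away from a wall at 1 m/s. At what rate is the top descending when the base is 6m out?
6√805/805 ≈ 0.2115 m/s

x² + y² = 29²
2x·dx/dt + 2y·dy/dt = 0
dy/dt = -x/y · dx/dt = -6/√805 · 1 = -6√805/805 m/s
The top is descending at 6√805/805 ≈ 0.2115 m/s.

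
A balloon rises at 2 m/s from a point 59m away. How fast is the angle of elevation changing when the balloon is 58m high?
0.017239 rad/s

tan(θ) = y/59
sec²(θ) · dθ/dt = (1/59) · dy/dt
dθ/dt = cos²(θ)/59 · 2 = 59/(59² + 58²) · 2
dθ/dt = 0.017239 rad/s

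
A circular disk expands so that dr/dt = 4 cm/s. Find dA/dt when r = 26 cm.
208π cm²/s

A = πr²
dA/dt = 2πr · dr/dt = 2π(26)(4) = 208π cm²/s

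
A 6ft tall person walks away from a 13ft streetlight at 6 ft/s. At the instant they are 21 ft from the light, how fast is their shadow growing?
36/7 ft/s

By similar triangles: 13/(x+s) = 6/s
Solving: s = 6x/7
ds/dt = 6/7 · dx/dt = 6/7 · 6 = 36/7 ft/s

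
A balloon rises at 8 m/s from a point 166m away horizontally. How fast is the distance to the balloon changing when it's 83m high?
8√5/5 ≈ 3.578 m/s

z² = 166² + y²
z = √(166² + 83²) = 83√5
dz/dt = y/z · dy/dt = 83/(83√5) · 8 = 8√5/5 ≈ 3.578 m/s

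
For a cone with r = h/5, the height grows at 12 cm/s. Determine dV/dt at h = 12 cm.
1728π/25 cm³/s

V = (1/3)π(h/5)²h = πh³/75
dV/dt = πh²/25 · 12
At h = 12: dV/dt = 1728π/25 cm³/s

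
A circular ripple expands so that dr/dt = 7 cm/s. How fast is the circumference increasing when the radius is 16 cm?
14π cm/s

C = 2πr
dC/dt = 2π · dr/dt = 2π · 7 = 14π cm/s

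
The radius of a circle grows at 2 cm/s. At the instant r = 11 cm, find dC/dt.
4π cm/s

C = 2πr
dC/dt = 2π · dr/dt = 2π · 2 = 4π cm/s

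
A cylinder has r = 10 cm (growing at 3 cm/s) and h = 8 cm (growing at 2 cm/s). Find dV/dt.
680π cm³/s

V = πr²h
dV/dt = 2πrh·dr/dt + πr²·dh/dt
= 2π(10)(8)(3) + π(10)²(2)
= 680π cm³/s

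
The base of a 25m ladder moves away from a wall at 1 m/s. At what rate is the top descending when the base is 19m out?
19√66/132 ≈ 1.169 m/s

x² + y² = 25²
2x·dx/dt + 2y·dy/dt = 0
dy/dt = -x/y · dx/dt = -19/(2√66) · 1 = -19√66/132 m/s
The top is descending at 19√66/132 ≈ 1.169 m/s.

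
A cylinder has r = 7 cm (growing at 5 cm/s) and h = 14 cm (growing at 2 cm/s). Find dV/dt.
1078π cm³/s

V = πr²h
dV/dt = 2πrh·dr/dt + πr²·dh/dt
= 2π(7)(14)(5) + π(7)²(2)
= 1078π cm³/s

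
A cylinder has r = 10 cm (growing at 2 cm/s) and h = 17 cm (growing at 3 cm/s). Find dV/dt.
980π cm³/s

V = πr²h
dV/dt = 2πrh·dr/dt + πr²·dh/dt
= 2π(10)(17)(2) + π(10)²(3)
= 980π cm³/s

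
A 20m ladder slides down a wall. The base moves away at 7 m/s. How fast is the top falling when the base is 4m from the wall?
7√6/12 ≈ 1.429 m/s

x² + y² = 20²
2x·dx/dt + 2y·dy/dt = 0
dy/dt = -x/y · dx/dt = -4/(8√6) · 7 = -7√6/12 m/s
The top is descending at 7√6/12 ≈ 1.429 m/s.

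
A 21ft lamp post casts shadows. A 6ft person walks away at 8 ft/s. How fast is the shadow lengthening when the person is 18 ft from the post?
16/5 ft/s

By similar triangles: 21/(x+s) = 6/s
Solving: s = 6x/15
ds/dt = 6/15 · dx/dt = 2/5 · 8 = 16/5 ft/s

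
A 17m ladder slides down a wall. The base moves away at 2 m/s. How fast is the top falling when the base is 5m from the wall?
5√66/66 ≈ 0.6155 m/s

x² + y² = 17²
2x·dx/dt + 2y·dy/dt = 0
dy/dt = -x/y · dx/dt = -5/(2√66) · 2 = -5√66/66 m/s
The top is descending at 5√66/66 ≈ 0.6155 m/s.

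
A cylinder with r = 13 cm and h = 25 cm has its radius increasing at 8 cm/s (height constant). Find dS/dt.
816π cm²/s

S = 2πrh + 2πr² (lateral + bases)
dS/dt = (2πh + 4πr)·dr/dt = (2π·25 + 4π·13)·8
= 816π cm²/s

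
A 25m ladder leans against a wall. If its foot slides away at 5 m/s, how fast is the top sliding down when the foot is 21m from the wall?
105√46/92 ≈ 7.741 m/s

x² + y² = 25²
2x·dx/dt + 2y·dy/dt = 0
dy/dt = -x/y · dx/dt = -21/(2√46) · 5 = -105√46/92 m/s
The top is descending at 105√46/92 ≈ 7.741 m/s.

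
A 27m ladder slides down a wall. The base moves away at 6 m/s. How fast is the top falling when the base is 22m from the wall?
132√5/35 ≈ 8.433 m/s

x² + y² = 27²
2x·dx/dt + 2y·dy/dt = 0
dy/dt = -x/y · dx/dt = -22/(7√5) · 6 = -132√5/35 m/s
The top is descending at 132√5/35 ≈ 8.433 m/s.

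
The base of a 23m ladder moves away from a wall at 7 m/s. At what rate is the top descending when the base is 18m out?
126√205/205 ≈ 8.8 m/s

x² + y² = 23²
2x·dx/dt + 2y·dy/dt = 0
dy/dt = -x/y · dx/dt = -18/√205 · 7 = -126√205/205 m/s
The top is descending at 126√205/205 ≈ 8.8 m/s.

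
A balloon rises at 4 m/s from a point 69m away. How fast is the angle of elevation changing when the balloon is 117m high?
0.014959 rad/s

tan(θ) = y/69
sec²(θ) · dθ/dt = (1/69) · dy/dt
dθ/dt = cos²(θ)/69 · 4 = 69/(69² + 117²) · 4
dθ/dt = 0.014959 rad/s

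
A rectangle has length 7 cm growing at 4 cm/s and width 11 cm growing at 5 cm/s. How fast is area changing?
79 cm²/s

A = lw
dA/dt = w·dl/dt + l·dw/dt = 11·4 + 7·5 = 79 cm²/s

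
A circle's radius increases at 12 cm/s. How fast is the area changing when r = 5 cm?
120π cm²/s

A = πr²
dA/dt = 2πr · dr/dt = 2π(5)(12) = 120π cm²/s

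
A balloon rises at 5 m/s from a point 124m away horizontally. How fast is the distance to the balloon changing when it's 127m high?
127√31505/6301 ≈ 3.578 m/s

z² = 124² + y²
z = √(124² + 127²) = √31505
dz/dt = y/z · dy/dt = 127/√31505 · 5 = 127√31505/6301 ≈ 3.578 m/s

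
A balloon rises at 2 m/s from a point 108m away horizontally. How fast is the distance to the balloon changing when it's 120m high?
20√181/181 ≈ 1.487 m/s

z² = 108² + y²
z = √(108² + 120²) = 12√181
dz/dt = y/z · dy/dt = 120/(12√181) · 2 = 20√181/181 ≈ 1.487 m/s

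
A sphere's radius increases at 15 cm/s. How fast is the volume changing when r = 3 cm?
540π cm³/s

V = (4/3)πr³
dV/dt = dV/dr · dr/dt = 4πr² · 15
At r = 3: dV/dt = 540π cm³/s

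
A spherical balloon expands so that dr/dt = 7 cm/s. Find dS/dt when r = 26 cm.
1456π cm²/s

S = 4πr²
dS/dt = dS/dr · dr/dt = 8πr · 7
At r = 26: dS/dt = 1456π cm²/s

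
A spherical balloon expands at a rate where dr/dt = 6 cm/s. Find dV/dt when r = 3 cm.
216π cm³/s

V = (4/3)πr³
dV/dt = dV/dr · dr/dt = 4πr² · 6
At r = 3: dV/dt = 216π cm³/s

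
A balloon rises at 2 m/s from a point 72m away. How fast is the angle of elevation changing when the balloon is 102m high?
0.009238 rad/s

tan(θ) = y/72
sec²(θ) · dθ/dt = (1/72) · dy/dt
dθ/dt = cos²(θ)/72 · 2 = 72/(72² + 102²) · 2
dθ/dt = 0.009238 rad/s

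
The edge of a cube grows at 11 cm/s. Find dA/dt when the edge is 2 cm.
264 cm²/s

A = 6s²
dA/dt = 12s · ds/dt = 12·2·11 = 264 cm²/s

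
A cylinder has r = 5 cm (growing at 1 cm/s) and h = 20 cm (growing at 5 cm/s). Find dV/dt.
325π cm³/s

V = πr²h
dV/dt = 2πrh·dr/dt + πr²·dh/dt
= 2π(5)(20)(1) + π(5)²(5)
= 325π cm³/s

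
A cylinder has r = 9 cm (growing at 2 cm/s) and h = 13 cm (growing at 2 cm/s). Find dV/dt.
630π cm³/s

V = πr²h
dV/dt = 2πrh·dr/dt + πr²·dh/dt
= 2π(9)(13)(2) + π(9)²(2)
= 630π cm³/s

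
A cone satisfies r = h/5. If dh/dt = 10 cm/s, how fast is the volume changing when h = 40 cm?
640π cm³/s

V = (1/3)π(h/5)²h = πh³/75
dV/dt = πh²/25 · 10
At h = 40: dV/dt = 640π cm³/s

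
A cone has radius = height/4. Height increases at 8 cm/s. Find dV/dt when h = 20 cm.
200π cm³/s

V = (1/3)π(h/4)²h = πh³/48
dV/dt = πh²/16 · 8
At h = 20: dV/dt = 200π cm³/s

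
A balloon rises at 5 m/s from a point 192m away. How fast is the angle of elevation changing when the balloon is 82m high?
0.022024 rad/s

tan(θ) = y/192
sec²(θ) · dθ/dt = (1/192) · dy/dt
dθ/dt = cos²(θ)/192 · 5 = 192/(192² + 82²) · 5
dθ/dt = 0.022024 rad/s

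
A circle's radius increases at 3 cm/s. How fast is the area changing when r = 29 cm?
174π cm²/s

A = πr²
dA/dt = 2πr · dr/dt = 2π(29)(3) = 174π cm²/s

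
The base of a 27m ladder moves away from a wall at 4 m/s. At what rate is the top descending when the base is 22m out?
88√5/35 ≈ 5.622 m/s

x² + y² = 27²
2x·dx/dt + 2y·dy/dt = 0
dy/dt = -x/y · dx/dt = -22/(7√5) · 4 = -88√5/35 m/s
The top is descending at 88√5/35 ≈ 5.622 m/s.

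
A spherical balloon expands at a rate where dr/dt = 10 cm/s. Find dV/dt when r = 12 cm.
5760π cm³/s

V = (4/3)πr³
dV/dt = dV/dr · dr/dt = 4πr² · 10
At r = 12: dV/dt = 5760π cm³/s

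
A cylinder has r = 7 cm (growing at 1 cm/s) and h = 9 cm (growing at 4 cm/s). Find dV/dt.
322π cm³/s

V = πr²h
dV/dt = 2πrh·dr/dt + πr²·dh/dt
= 2π(7)(9)(1) + π(7)²(4)
= 322π cm³/s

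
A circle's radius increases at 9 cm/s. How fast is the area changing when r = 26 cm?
468π cm²/s

A = πr²
dA/dt = 2πr · dr/dt = 2π(26)(9) = 468π cm²/s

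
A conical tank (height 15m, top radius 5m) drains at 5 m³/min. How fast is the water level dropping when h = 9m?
5/(9π) ≈ 0.1768 m/min

r/h = 5/15, so r = (1/3)h
V = (1/3)πr²h = (1/3)π((1/3)h)²h = (1/27)πh³
dV/dh = (1/9)πh²
dh/dt = (dV/dt)/(dV/dh) = -5/((1/9)π·9²) = -5/(9π) m/min
The level is dropping at 5/(9π) ≈ 0.1768 m/min.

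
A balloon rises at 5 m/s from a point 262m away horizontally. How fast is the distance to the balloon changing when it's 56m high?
28√17945/3589 ≈ 1.045 m/s

z² = 262² + y²
z = √(262² + 56²) = 2√17945
dz/dt = y/z · dy/dt = 56/(2√17945) · 5 = 28√17945/3589 ≈ 1.045 m/s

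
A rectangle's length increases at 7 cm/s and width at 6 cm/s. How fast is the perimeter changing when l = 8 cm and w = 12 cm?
26 cm/s

P = 2(l + w)
dP/dt = 2(dl/dt + dw/dt) = 2(7 + 6) = 26 cm/s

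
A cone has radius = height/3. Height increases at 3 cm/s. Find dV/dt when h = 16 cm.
256π/3 cm³/s

V = (1/3)π(h/3)²h = πh³/27
dV/dt = πh²/9 · 3
At h = 16: dV/dt = 256π/3 cm³/s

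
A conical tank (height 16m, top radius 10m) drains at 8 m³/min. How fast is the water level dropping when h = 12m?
32/(225π) ≈ 0.04527 m/min

r/h = 10/16, so r = (5/8)h
V = (1/3)πr²h = (1/3)π((5/8)h)²h = (25/192)πh³
dV/dh = (25/64)πh²
dh/dt = (dV/dt)/(dV/dh) = -8/((25/64)π·12²) = -32/(225π) m/min
The level is dropping at 32/(225π) ≈ 0.04527 m/min.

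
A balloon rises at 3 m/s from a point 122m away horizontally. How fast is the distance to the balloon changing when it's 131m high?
393√32045/32045 ≈ 2.195 m/s

z² = 122² + y²
z = √(122² + 131²) = √32045
dz/dt = y/z · dy/dt = 131/√32045 · 3 = 393√32045/32045 ≈ 2.195 m/s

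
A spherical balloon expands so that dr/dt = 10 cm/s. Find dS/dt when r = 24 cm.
1920π cm²/s

S = 4πr²
dS/dt = dS/dr · dr/dt = 8πr · 10
At r = 24: dS/dt = 1920π cm²/s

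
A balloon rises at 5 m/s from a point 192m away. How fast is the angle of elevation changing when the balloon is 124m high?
0.018377 rad/s

tan(θ) = y/192
sec²(θ) · dθ/dt = (1/192) · dy/dt
dθ/dt = cos²(θ)/192 · 5 = 192/(192² + 124²) · 5
dθ/dt = 0.018377 rad/s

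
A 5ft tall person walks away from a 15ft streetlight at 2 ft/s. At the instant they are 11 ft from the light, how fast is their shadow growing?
1 ft/s

By similar triangles: 15/(x+s) = 5/s
Solving: s = 5x/10
ds/dt = 5/10 · dx/dt = 1/2 · 2 = 1 ft/s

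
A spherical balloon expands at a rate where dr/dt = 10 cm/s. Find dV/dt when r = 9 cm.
3240π cm³/s

V = (4/3)πr³
dV/dt = dV/dr · dr/dt = 4πr² · 10
At r = 9: dV/dt = 3240π cm³/s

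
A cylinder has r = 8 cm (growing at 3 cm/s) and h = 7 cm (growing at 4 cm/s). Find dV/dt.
592π cm³/s

V = πr²h
dV/dt = 2πrh·dr/dt + πr²·dh/dt
= 2π(8)(7)(3) + π(8)²(4)
= 592π cm³/s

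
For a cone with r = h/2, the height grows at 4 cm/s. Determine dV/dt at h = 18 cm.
324π cm³/s

V = (1/3)π(h/2)²h = πh³/12
dV/dt = πh²/4 · 4
At h = 18: dV/dt = 324π cm³/s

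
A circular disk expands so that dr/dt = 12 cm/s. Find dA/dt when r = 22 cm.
528π cm²/s

A = πr²
dA/dt = 2πr · dr/dt = 2π(22)(12) = 528π cm²/s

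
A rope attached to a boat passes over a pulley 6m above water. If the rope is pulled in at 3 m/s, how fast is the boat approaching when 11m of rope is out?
33√85/85 ≈ 3.579 m/s

rope² = x² + 6²
x = √(11² - 6²) = √85
dx/dt = (rope/x) · d(rope)/dt = (11/√85) · (-3) = -33√85/85 m/s
The boat approaches at 33√85/85 ≈ 3.579 m/s.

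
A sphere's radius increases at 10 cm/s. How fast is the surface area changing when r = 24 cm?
1920π cm²/s

S = 4πr²
dS/dt = dS/dr · dr/dt = 8πr · 10
At r = 24: dS/dt = 1920π cm²/s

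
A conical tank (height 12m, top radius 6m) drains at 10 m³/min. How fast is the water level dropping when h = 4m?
5/(2π) ≈ 0.7958 m/min

r/h = 6/12, so r = (1/2)h
V = (1/3)πr²h = (1/3)π((1/2)h)²h = (1/12)πh³
dV/dh = (1/4)πh²
dh/dt = (dV/dt)/(dV/dh) = -10/((1/4)π·4²) = -5/(2π) m/min
The level is dropping at 5/(2π) ≈ 0.7958 m/min.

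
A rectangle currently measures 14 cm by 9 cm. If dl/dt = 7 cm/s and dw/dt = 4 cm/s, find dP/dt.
22 cm/s

P = 2(l + w)
dP/dt = 2(dl/dt + dw/dt) = 2(7 + 4) = 22 cm/s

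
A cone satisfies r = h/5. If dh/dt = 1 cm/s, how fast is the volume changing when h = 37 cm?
1369π/25 cm³/s

V = (1/3)π(h/5)²h = πh³/75
dV/dt = πh²/25 · 1
At h = 37: dV/dt = 1369π/25 cm³/s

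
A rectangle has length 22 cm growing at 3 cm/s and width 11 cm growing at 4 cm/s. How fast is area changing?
121 cm²/s

A = lw
dA/dt = w·dl/dt + l·dw/dt = 11·3 + 22·4 = 121 cm²/s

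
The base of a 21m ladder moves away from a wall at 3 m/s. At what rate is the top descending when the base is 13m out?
39√17/68 ≈ 2.365 m/s

x² + y² = 21²
2x·dx/dt + 2y·dy/dt = 0
dy/dt = -x/y · dx/dt = -13/(4√17) · 3 = -39√17/68 m/s
The top is descending at 39√17/68 ≈ 2.365 m/s.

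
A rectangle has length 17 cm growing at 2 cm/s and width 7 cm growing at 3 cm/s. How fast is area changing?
65 cm²/s

A = lw
dA/dt = w·dl/dt + l·dw/dt = 7·2 + 17·3 = 65 cm²/s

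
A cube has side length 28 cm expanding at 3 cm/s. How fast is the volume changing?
7056 cm³/s

V = s³
dV/dt = 3s² · ds/dt = 3·28²·3 = 7056 cm³/s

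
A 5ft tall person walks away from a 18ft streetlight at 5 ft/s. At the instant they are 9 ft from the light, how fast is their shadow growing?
25/13 ft/s

By similar triangles: 18/(x+s) = 5/s
Solving: s = 5x/13
ds/dt = 5/13 · dx/dt = 5/13 · 5 = 25/13 ft/s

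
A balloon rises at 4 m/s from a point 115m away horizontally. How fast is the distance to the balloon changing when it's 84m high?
336√20281/20281 ≈ 2.359 m/s

z² = 115² + y²
z = √(115² + 84²) = √20281
dz/dt = y/z · dy/dt = 84/√20281 · 4 = 336√20281/20281 ≈ 2.359 m/s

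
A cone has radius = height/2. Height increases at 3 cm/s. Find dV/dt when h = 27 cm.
2187π/4 cm³/s

V = (1/3)π(h/2)²h = πh³/12
dV/dt = πh²/4 · 3
At h = 27: dV/dt = 2187π/4 cm³/s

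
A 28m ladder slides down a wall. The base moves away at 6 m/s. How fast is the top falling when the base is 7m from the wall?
2√15/5 ≈ 1.549 m/s

x² + y² = 28²
2x·dx/dt + 2y·dy/dt = 0
dy/dt = -x/y · dx/dt = -7/(7√15) · 6 = -2√15/5 m/s
The top is descending at 2√15/5 ≈ 1.549 m/s.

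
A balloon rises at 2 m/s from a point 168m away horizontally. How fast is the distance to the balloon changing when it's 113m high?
226√40993/40993 ≈ 1.116 m/s

z² = 168² + y²
z = √(168² + 113²) = √40993
dz/dt = y/z · dy/dt = 113/√40993 · 2 = 226√40993/40993 ≈ 1.116 m/s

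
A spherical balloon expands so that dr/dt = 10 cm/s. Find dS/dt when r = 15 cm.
1200π cm²/s

S = 4πr²
dS/dt = dS/dr · dr/dt = 8πr · 10
At r = 15: dS/dt = 1200π cm²/s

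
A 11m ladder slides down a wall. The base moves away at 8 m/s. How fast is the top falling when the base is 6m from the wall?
48√85/85 ≈ 5.206 m/s

x² + y² = 11²
2x·dx/dt + 2y·dy/dt = 0
dy/dt = -x/y · dx/dt = -6/√85 · 8 = -48√85/85 m/s
The top is descending at 48√85/85 ≈ 5.206 m/s.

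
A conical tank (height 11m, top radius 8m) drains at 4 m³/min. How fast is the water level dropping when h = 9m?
121/(1296π) ≈ 0.02972 m/min

r/h = 8/11, so r = (8/11)h
V = (1/3)πr²h = (1/3)π((8/11)h)²h = (64/363)πh³
dV/dh = (64/121)πh²
dh/dt = (dV/dt)/(dV/dh) = -4/((64/121)π·9²) = -121/(1296π) m/min
The level is dropping at 121/(1296π) ≈ 0.02972 m/min.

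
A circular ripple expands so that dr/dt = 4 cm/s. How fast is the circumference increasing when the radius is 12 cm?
8π cm/s

C = 2πr
dC/dt = 2π · dr/dt = 2π · 4 = 8π cm/s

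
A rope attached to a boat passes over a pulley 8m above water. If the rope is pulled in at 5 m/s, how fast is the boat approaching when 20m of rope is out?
25√21/21 ≈ 5.455 m/s

rope² = x² + 8²
x = √(20² - 8²) = 4√21
dx/dt = (rope/x) · d(rope)/dt = (20/(4√21)) · (-5) = -25√21/21 m/s
The boat approaches at 25√21/21 ≈ 5.455 m/s.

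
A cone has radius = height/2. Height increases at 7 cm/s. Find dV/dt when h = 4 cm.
28π cm³/s

V = (1/3)π(h/2)²h = πh³/12
dV/dt = πh²/4 · 7
At h = 4: dV/dt = 28π cm³/s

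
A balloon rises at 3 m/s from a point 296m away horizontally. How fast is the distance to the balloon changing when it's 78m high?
117√937/4685 ≈ 0.7644 m/s

z² = 296² + y²
z = √(296² + 78²) = 10√937
dz/dt = y/z · dy/dt = 78/(10√937) · 3 = 117√937/4685 ≈ 0.7644 m/s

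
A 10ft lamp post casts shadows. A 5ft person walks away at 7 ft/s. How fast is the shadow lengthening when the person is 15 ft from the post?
7 ft/s

By similar triangles: 10/(x+s) = 5/s
Solving: s = 5x/5
ds/dt = 5/5 · dx/dt = 1 · 7 = 7 ft/s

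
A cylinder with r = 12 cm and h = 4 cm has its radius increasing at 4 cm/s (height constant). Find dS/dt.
224π cm²/s

S = 2πrh + 2πr² (lateral + bases)
dS/dt = (2πh + 4πr)·dr/dt = (2π·4 + 4π·12)·4
= 224π cm²/s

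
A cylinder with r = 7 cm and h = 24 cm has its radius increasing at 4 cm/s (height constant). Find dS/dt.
304π cm²/s

S = 2πrh + 2πr² (lateral + bases)
dS/dt = (2πh + 4πr)·dr/dt = (2π·24 + 4π·7)·4
= 304π cm²/s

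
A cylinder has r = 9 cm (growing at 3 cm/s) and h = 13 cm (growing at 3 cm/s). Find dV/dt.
945π cm³/s

V = πr²h
dV/dt = 2πrh·dr/dt + πr²·dh/dt
= 2π(9)(13)(3) + π(9)²(3)
= 945π cm³/s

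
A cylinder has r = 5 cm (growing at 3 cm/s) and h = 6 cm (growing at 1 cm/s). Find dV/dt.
205π cm³/s

V = πr²h
dV/dt = 2πrh·dr/dt + πr²·dh/dt
= 2π(5)(6)(3) + π(5)²(1)
= 205π cm³/s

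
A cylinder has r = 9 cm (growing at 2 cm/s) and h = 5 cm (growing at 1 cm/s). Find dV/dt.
261π cm³/s

V = πr²h
dV/dt = 2πrh·dr/dt + πr²·dh/dt
= 2π(9)(5)(2) + π(9)²(1)
= 261π cm³/s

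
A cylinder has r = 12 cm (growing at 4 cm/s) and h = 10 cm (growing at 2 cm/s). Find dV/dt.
1248π cm³/s

V = πr²h
dV/dt = 2πrh·dr/dt + πr²·dh/dt
= 2π(12)(10)(4) + π(12)²(2)
= 1248π cm³/s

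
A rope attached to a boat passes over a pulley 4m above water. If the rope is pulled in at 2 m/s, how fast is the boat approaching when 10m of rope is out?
10√21/21 ≈ 2.182 m/s

rope² = x² + 4²
x = √(10² - 4²) = 2√21
dx/dt = (rope/x) · d(rope)/dt = (10/(2√21)) · (-2) = -10√21/21 m/s
The boat approaches at 10√21/21 ≈ 2.182 m/s.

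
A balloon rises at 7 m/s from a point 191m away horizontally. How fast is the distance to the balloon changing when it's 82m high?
574√43205/43205 ≈ 2.761 m/s

z² = 191² + y²
z = √(191² + 82²) = √43205
dz/dt = y/z · dy/dt = 82/√43205 · 7 = 574√43205/43205 ≈ 2.761 m/s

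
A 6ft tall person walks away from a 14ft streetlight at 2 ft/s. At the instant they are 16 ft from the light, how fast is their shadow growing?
3/2 ft/s

By similar triangles: 14/(x+s) = 6/s
Solving: s = 6x/8
ds/dt = 6/8 · dx/dt = 3/4 · 2 = 3/2 ft/s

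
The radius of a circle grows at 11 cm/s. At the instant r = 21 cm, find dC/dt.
22π cm/s

C = 2πr
dC/dt = 2π · dr/dt = 2π · 11 = 22π cm/s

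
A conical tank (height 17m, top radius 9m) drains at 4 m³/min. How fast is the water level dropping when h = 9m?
1156/(6561π) ≈ 0.05608 m/min

r/h = 9/17, so r = (9/17)h
V = (1/3)πr²h = (1/3)π((9/17)h)²h = (27/289)πh³
dV/dh = (81/289)πh²
dh/dt = (dV/dt)/(dV/dh) = -4/((81/289)π·9²) = -1156/(6561π) m/min
The level is dropping at 1156/(6561π) ≈ 0.05608 m/min.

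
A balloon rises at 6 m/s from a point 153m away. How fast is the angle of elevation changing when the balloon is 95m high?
0.028304 rad/s

tan(θ) = y/153
sec²(θ) · dθ/dt = (1/153) · dy/dt
dθ/dt = cos²(θ)/153 · 6 = 153/(153² + 95²) · 6
dθ/dt = 0.028304 rad/s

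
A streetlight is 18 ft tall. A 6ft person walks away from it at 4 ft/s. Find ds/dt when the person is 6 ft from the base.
2 ft/s

By similar triangles: 18/(x+s) = 6/s
Solving: s = 6x/12
ds/dt = 6/12 · dx/dt = 1/2 · 4 = 2 ft/s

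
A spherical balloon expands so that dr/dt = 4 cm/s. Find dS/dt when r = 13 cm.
416π cm²/s

S = 4πr²
dS/dt = dS/dr · dr/dt = 8πr · 4
At r = 13: dS/dt = 416π cm²/s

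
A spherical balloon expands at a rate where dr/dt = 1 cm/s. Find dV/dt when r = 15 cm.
900π cm³/s

V = (4/3)πr³
dV/dt = dV/dr · dr/dt = 4πr² · 1
At r = 15: dV/dt = 900π cm³/s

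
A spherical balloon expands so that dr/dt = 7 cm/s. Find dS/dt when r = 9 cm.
504π cm²/s

S = 4πr²
dS/dt = dS/dr · dr/dt = 8πr · 7
At r = 9: dS/dt = 504π cm²/s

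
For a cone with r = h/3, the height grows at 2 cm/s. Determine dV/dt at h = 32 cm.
2048π/9 cm³/s

V = (1/3)π(h/3)²h = πh³/27
dV/dt = πh²/9 · 2
At h = 32: dV/dt = 2048π/9 cm³/s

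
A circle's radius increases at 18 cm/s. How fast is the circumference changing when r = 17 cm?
36π cm/s

C = 2πr
dC/dt = 2π · dr/dt = 2π · 18 = 36π cm/s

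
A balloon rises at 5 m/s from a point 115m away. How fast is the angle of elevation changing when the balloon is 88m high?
0.027421 rad/s

tan(θ) = y/115
sec²(θ) · dθ/dt = (1/115) · dy/dt
dθ/dt = cos²(θ)/115 · 5 = 115/(115² + 88²) · 5
dθ/dt = 0.027421 rad/s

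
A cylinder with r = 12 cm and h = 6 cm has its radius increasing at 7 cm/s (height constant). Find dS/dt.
420π cm²/s

S = 2πrh + 2πr² (lateral + bases)
dS/dt = (2πh + 4πr)·dr/dt = (2π·6 + 4π·12)·7
= 420π cm²/s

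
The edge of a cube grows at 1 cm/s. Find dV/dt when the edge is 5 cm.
75 cm³/s

V = s³
dV/dt = 3s² · ds/dt = 3·5²·1 = 75 cm³/s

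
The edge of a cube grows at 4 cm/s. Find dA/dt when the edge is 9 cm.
432 cm²/s

A = 6s²
dA/dt = 12s · ds/dt = 12·9·4 = 432 cm²/s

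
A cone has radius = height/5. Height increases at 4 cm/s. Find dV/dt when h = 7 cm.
196π/25 cm³/s

V = (1/3)π(h/5)²h = πh³/75
dV/dt = πh²/25 · 4
At h = 7: dV/dt = 196π/25 cm³/s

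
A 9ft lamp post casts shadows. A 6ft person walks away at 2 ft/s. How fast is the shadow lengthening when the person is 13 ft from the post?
4 ft/s

By similar triangles: 9/(x+s) = 6/s
Solving: s = 6x/3
ds/dt = 6/3 · dx/dt = 2 · 2 = 4 ft/s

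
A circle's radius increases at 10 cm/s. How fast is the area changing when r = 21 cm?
420π cm²/s

A = πr²
dA/dt = 2πr · dr/dt = 2π(21)(10) = 420π cm²/s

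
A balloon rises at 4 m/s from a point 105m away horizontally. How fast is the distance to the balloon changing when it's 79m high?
158√17266/8633 ≈ 2.405 m/s

z² = 105² + y²
z = √(105² + 79²) = √17266
dz/dt = y/z · dy/dt = 79/√17266 · 4 = 158√17266/8633 ≈ 2.405 m/s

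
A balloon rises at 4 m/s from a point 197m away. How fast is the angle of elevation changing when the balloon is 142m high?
0.013362 rad/s

tan(θ) = y/197
sec²(θ) · dθ/dt = (1/197) · dy/dt
dθ/dt = cos²(θ)/197 · 4 = 197/(197² + 142²) · 4
dθ/dt = 0.013362 rad/s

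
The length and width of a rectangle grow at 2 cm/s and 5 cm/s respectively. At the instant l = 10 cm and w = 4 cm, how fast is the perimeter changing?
14 cm/s

P = 2(l + w)
dP/dt = 2(dl/dt + dw/dt) = 2(2 + 5) = 14 cm/s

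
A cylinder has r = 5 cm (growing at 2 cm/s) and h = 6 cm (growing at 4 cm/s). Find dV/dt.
220π cm³/s

V = πr²h
dV/dt = 2πrh·dr/dt + πr²·dh/dt
= 2π(5)(6)(2) + π(5)²(4)
= 220π cm³/s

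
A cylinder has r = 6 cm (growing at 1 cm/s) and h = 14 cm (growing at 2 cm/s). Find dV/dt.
240π cm³/s

V = πr²h
dV/dt = 2πrh·dr/dt + πr²·dh/dt
= 2π(6)(14)(1) + π(6)²(2)
= 240π cm³/s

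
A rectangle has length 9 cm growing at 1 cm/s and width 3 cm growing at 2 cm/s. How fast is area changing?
21 cm²/s

A = lw
dA/dt = w·dl/dt + l·dw/dt = 3·1 + 9·2 = 21 cm²/s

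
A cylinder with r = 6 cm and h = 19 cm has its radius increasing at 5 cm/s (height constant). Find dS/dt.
310π cm²/s

S = 2πrh + 2πr² (lateral + bases)
dS/dt = (2πh + 4πr)·dr/dt = (2π·19 + 4π·6)·5
= 310π cm²/s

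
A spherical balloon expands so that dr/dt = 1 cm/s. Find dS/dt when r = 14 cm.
112π cm²/s

S = 4πr²
dS/dt = dS/dr · dr/dt = 8πr · 1
At r = 14: dS/dt = 112π cm²/s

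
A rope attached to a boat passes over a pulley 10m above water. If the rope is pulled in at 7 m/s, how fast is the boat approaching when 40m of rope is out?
28√15/15 ≈ 7.23 m/s

rope² = x² + 10²
x = √(40² - 10²) = 10√15
dx/dt = (rope/x) · d(rope)/dt = (40/(10√15)) · (-7) = -28√15/15 m/s
The boat approaches at 28√15/15 ≈ 7.23 m/s.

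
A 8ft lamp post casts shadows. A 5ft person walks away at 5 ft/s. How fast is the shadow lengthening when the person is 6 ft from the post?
25/3 ft/s

By similar triangles: 8/(x+s) = 5/s
Solving: s = 5x/3
ds/dt = 5/3 · dx/dt = 5/3 · 5 = 25/3 ft/s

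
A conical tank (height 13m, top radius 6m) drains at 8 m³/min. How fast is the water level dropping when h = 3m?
338/(81π) ≈ 1.328 m/min

r/h = 6/13, so r = (6/13)h
V = (1/3)πr²h = (1/3)π((6/13)h)²h = (12/169)πh³
dV/dh = (36/169)πh²
dh/dt = (dV/dt)/(dV/dh) = -8/((36/169)π·3²) = -338/(81π) m/min
The level is dropping at 338/(81π) ≈ 1.328 m/min.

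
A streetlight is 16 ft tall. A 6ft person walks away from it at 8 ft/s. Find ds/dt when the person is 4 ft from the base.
24/5 ft/s

By similar triangles: 16/(x+s) = 6/s
Solving: s = 6x/10
ds/dt = 6/10 · dx/dt = 3/5 · 8 = 24/5 ft/s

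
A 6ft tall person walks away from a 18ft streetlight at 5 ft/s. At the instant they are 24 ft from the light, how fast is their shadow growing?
5/2 ft/s

By similar triangles: 18/(x+s) = 6/s
Solving: s = 6x/12
ds/dt = 6/12 · dx/dt = 1/2 · 5 = 5/2 ft/s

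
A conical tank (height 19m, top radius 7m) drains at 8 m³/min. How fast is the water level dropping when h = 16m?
361/(1568π) ≈ 0.07328 m/min

r/h = 7/19, so r = (7/19)h
V = (1/3)πr²h = (1/3)π((7/19)h)²h = (49/1083)πh³
dV/dh = (49/361)πh²
dh/dt = (dV/dt)/(dV/dh) = -8/((49/361)π·16²) = -361/(1568π) m/min
The level is dropping at 361/(1568π) ≈ 0.07328 m/min.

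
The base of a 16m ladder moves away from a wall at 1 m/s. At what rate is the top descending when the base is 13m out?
13√87/87 ≈ 1.394 m/s

x² + y² = 16²
2x·dx/dt + 2y·dy/dt = 0
dy/dt = -x/y · dx/dt = -13/√87 · 1 = -13√87/87 m/s
The top is descending at 13√87/87 ≈ 1.394 m/s.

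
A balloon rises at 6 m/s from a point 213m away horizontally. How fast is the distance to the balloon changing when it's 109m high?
327√2290/5725 ≈ 2.733 m/s

z² = 213² + y²
z = √(213² + 109²) = 5√2290
dz/dt = y/z · dy/dt = 109/(5√2290) · 6 = 327√2290/5725 ≈ 2.733 m/s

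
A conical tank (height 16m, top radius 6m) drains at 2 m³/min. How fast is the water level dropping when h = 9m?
128/(729π) ≈ 0.05589 m/min

r/h = 6/16, so r = (3/8)h
V = (1/3)πr²h = (1/3)π((3/8)h)²h = (3/64)πh³
dV/dh = (9/64)πh²
dh/dt = (dV/dt)/(dV/dh) = -2/((9/64)π·9²) = -128/(729π) m/min
The level is dropping at 128/(729π) ≈ 0.05589 m/min.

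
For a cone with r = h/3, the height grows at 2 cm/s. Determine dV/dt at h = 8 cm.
128π/9 cm³/s

V = (1/3)π(h/3)²h = πh³/27
dV/dt = πh²/9 · 2
At h = 8: dV/dt = 128π/9 cm³/s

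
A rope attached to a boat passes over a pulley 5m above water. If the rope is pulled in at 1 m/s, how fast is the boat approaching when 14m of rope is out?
14√19/57 ≈ 1.071 m/s

rope² = x² + 5²
x = √(14² - 5²) = 3√19
dx/dt = (rope/x) · d(rope)/dt = (14/(3√19)) · (-1) = -14√19/57 m/s
The boat approaches at 14√19/57 ≈ 1.071 m/s.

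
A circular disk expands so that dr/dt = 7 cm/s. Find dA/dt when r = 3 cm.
42π cm²/s

A = πr²
dA/dt = 2πr · dr/dt = 2π(3)(7) = 42π cm²/s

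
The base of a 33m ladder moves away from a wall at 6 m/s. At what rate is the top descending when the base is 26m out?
156√413/413 ≈ 7.676 m/s

x² + y² = 33²
2x·dx/dt + 2y·dy/dt = 0
dy/dt = -x/y · dx/dt = -26/√413 · 6 = -156√413/413 m/s
The top is descending at 156√413/413 ≈ 7.676 m/s.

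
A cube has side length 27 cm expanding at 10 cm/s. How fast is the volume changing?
21870 cm³/s

V = s³
dV/dt = 3s² · ds/dt = 3·27²·10 = 21870 cm³/s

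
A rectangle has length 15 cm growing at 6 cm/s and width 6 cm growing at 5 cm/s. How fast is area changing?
111 cm²/s

A = lw
dA/dt = w·dl/dt + l·dw/dt = 6·6 + 15·5 = 111 cm²/s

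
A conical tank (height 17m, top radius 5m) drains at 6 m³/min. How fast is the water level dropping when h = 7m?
1734/(1225π) ≈ 0.4506 m/min

r/h = 5/17, so r = (5/17)h
V = (1/3)πr²h = (1/3)π((5/17)h)²h = (25/867)πh³
dV/dh = (25/289)πh²
dh/dt = (dV/dt)/(dV/dh) = -6/((25/289)π·7²) = -1734/(1225π) m/min
The level is dropping at 1734/(1225π) ≈ 0.4506 m/min.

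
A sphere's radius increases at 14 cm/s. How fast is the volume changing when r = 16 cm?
14336π cm³/s

V = (4/3)πr³
dV/dt = dV/dr · dr/dt = 4πr² · 14
At r = 16: dV/dt = 14336π cm³/s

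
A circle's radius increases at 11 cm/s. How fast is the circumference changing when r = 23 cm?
22π cm/s

C = 2πr
dC/dt = 2π · dr/dt = 2π · 11 = 22π cm/s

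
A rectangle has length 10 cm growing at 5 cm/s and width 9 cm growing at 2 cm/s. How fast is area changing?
65 cm²/s

A = lw
dA/dt = w·dl/dt + l·dw/dt = 9·5 + 10·2 = 65 cm²/s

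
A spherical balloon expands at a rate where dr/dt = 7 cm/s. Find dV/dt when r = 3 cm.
252π cm³/s

V = (4/3)πr³
dV/dt = dV/dr · dr/dt = 4πr² · 7
At r = 3: dV/dt = 252π cm³/s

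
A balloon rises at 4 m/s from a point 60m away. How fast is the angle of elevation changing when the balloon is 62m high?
0.032241 rad/s

tan(θ) = y/60
sec²(θ) · dθ/dt = (1/60) · dy/dt
dθ/dt = cos²(θ)/60 · 4 = 60/(60² + 62²) · 4
dθ/dt = 0.032241 rad/s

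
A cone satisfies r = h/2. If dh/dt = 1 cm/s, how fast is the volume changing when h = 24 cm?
144π cm³/s

V = (1/3)π(h/2)²h = πh³/12
dV/dt = πh²/4 · 1
At h = 24: dV/dt = 144π cm³/s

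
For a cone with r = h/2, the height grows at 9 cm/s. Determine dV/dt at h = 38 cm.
3249π cm³/s

V = (1/3)π(h/2)²h = πh³/12
dV/dt = πh²/4 · 9
At h = 38: dV/dt = 3249π cm³/s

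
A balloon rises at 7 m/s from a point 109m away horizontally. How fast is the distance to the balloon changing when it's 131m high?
917√29042/29042 ≈ 5.381 m/s

z² = 109² + y²
z = √(109² + 131²) = √29042
dz/dt = y/z · dy/dt = 131/√29042 · 7 = 917√29042/29042 ≈ 5.381 m/s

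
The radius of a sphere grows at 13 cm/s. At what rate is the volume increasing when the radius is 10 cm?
5200π cm³/s

V = (4/3)πr³
dV/dt = dV/dr · dr/dt = 4πr² · 13
At r = 10: dV/dt = 5200π cm³/s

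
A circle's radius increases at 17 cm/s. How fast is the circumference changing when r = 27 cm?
34π cm/s

C = 2πr
dC/dt = 2π · dr/dt = 2π · 17 = 34π cm/s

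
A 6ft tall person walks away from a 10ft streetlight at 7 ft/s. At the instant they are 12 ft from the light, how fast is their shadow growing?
21/2 ft/s

By similar triangles: 10/(x+s) = 6/s
Solving: s = 6x/4
ds/dt = 6/4 · dx/dt = 3/2 · 7 = 21/2 ft/s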